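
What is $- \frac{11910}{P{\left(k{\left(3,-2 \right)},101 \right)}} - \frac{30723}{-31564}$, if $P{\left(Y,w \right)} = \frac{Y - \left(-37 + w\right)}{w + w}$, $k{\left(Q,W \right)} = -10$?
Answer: $\frac{37969787991}{1167868} \approx 32512.0$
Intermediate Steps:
$P{\left(Y,w \right)} = \frac{37 + Y - w}{2 w}$
$- \frac{11910}{P{\left(k{\left(3,-2 \right)},101 \right)}} - \frac{30723}{-31564} = - \frac{11910}{\frac{1}{2} \cdot \frac{1}{101} \left(37 - 10 - 101\right)} - \frac{30723}{-31564} = - \frac{11910}{\frac{1}{2} \cdot \frac{1}{101} \left(37 - 10 - 101\right)} - - \frac{30723}{31564} = - \frac{11910}{\frac{1}{2} \cdot \frac{1}{101} \left(-74\right)} + \frac{30723}{31564} = - \frac{11910}{- \frac{37}{101}} + \frac{30723}{31564} = \left(-11910\right) \left(- \frac{101}{37}\right) + \frac{30723}{31564} = \frac{1202910}{37} + \frac{30723}{31564} = \frac{37969787991}{1167868}$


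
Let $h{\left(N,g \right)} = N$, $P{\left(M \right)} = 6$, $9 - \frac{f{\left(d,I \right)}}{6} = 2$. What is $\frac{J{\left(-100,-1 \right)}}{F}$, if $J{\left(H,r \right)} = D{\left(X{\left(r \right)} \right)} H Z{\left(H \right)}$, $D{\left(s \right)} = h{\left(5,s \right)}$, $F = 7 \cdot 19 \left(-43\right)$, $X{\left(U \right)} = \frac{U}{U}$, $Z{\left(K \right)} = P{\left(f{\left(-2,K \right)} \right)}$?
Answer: $\frac{3000}{5719} \approx 0.52457$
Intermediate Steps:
$f{\left(d,I \right)} = 42$ ($f{\left(d,I \right)} = 54 - 12 = 42$)
$Z{\left(K \right)} = 6$
$X{\left(U \right)} = 1$
$F = -5719$ ($F = 133 \left(-43\right) = -5719$)
$D{\left(s \right)} = 5$
$J{\left(H,r \right)} = 30 H$ ($J{\left(H,r \right)} = 5 H 6 = 30 H$)
$\frac{J{\left(-100,-1 \right)}}{F} = \frac{30 \left(-100\right)}{-5719} = \left(-3000\right) \left(- \frac{1}{5719}\right) = \frac{3000}{5719}$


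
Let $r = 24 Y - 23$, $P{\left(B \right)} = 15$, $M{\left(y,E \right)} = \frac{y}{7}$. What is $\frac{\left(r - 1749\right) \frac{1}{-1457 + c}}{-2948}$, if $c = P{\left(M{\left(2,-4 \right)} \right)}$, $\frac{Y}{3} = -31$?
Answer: $- \frac{13}{13802} \approx -0.00094189$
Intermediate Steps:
$Y = -93$ ($Y = 3 \left(-31\right) = -93$)
$M{\left(y,E \right)} = \frac{y}{7}$ ($M{\left(y,E \right)} = y \frac{1}{7} = \frac{y}{7}$)
$c = 15$
$r = -2255$ ($r = 24 \left(-93\right) - 23 = -2232 - 23 = -2255$)
$\frac{\left(r - 1749\right) \frac{1}{-1457 + c}}{-2948} = \frac{\left(-2255 - 1749\right) \frac{1}{-1457 + 15}}{-2948} = - \frac{4004}{-1442} \left(- \frac{1}{2948}\right) = \left(-4004\right) \left(- \frac{1}{1442}\right) \left(- \frac{1}{2948}\right) = \frac{286}{103} \left(- \frac{1}{2948}\right) = - \frac{13}{13802}$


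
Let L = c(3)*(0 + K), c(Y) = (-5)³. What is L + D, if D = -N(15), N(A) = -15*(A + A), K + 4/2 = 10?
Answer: -550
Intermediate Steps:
K = 8 (K = -2 + 10 = 8)
c(Y) = -125
N(A) = -30*A
D = 450 (D = -(-30)*15 = -1*(-450) = 450)
L = -1000 (L = -125*(0 + 8) = -125*8 = -1000)
L + D = -1000 + 450 = -550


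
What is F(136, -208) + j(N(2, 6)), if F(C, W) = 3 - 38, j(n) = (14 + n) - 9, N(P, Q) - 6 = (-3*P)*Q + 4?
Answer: -56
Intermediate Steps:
N(P, Q) = 10 - 3*P*Q (N(P, Q) = 6 + ((-3*P)*Q + 4) = 6 + (-3*P*Q + 4) = 6 + (4 - 3*P*Q) = 10 - 3*P*Q)
j(n) = 5 + n
F(C, W) = -35
F(136, -208) + j(N(2, 6)) = -35 + (5 + (10 - 3*2*6)) = -35 + (5 + (10 - 36)) = -35 + (5 - 26) = -35 - 21 = -56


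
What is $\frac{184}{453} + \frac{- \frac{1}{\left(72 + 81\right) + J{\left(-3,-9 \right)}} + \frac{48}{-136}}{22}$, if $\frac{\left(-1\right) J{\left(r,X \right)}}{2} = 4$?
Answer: $\frac{9576509}{24566190} \approx 0.38982$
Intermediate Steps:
$J{\left(r,X \right)} = -8$ ($J{\left(r,X \right)} = \left(-2\right) 4 = -8$)
$\frac{184}{453} + \frac{- \frac{1}{\left(72 + 81\right) + J{\left(-3,-9 \right)}} + \frac{48}{-136}}{22} = \frac{184}{453} + \frac{- \frac{1}{\left(72 + 81\right) - 8} + \frac{48}{-136}}{22} = 184 \cdot \frac{1}{453} + \left(- \frac{1}{153 - 8} + 48 \left(- \frac{1}{136}\right)\right) \frac{1}{22} = \frac{184}{453} + \left(- \frac{1}{145} - \frac{6}{17}\right) \frac{1}{22} = \frac{184}{453} - \frac{887}{54230} = \frac{9576509}{24566190}$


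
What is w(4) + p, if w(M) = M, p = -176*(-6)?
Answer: 1060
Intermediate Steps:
p = 1056
w(4) + p = 4 + 1056 = 1060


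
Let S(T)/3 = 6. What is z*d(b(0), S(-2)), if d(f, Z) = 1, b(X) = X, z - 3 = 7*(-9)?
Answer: -60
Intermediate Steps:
z = -60 (z = 3 + 7*(-9) = 3 - 63 = -60)
S(T) = 18 (S(T) = 3*6 = 18)
z*d(b(0), S(-2)) = -60*1 = -60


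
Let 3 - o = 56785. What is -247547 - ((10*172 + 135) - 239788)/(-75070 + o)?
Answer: -32639804977/131852 ≈ -2.4755e+5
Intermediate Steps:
o = -56782 (o = 3 - 1*56785 = 3 - 56785 = -56782)
-247547 - ((10*172 + 135) - 239788)/(-75070 + o) = -247547 - ((10*172 + 135) - 239788)/(-75070 - 56782) = -247547 - ((1720 + 135) - 239788)/(-131852) = -247547 - (1855 - 239788)*(-1)/131852 = -247547 - (-237933)*(-1)/131852 = -247547 - 1*237933/131852 = -247547 - 237933/131852 = -32639804977/131852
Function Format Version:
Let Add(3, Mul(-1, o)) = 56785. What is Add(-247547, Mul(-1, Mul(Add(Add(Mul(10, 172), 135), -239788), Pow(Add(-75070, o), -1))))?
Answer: Rational(-32639804977, 131852) ≈ -2.4755e+5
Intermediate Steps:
o = -56782 (o = Add(3, Mul(-1, 56785)) = Add(3, -56785) = -56782)
Add(-247547, Mul(-1, Mul(Add(Add(Mul(10, 172), 135), -239788), Pow(Add(-75070, o), -1)))) = Add(-247547, Mul(-1, Mul(Add(Add(Mul(10, 172), 135), -239788), Pow(Add(-75070, -56782), -1)))) = Add(-247547, Mul(-1, Mul(Add(Add(1720, 135), -239788), Pow(-131852, -1)))) = Add(-247547, Mul(-1, Mul(Add(1855, -239788), Rational(-1, 131852)))) = Add(-247547, Mul(-1, Mul(-237933, Rational(-1, 131852)))) = Add(-247547, Mul(-1, Rational(237933, 131852))) = Add(-247547, Rational(-237933, 131852)) = Rational(-32639804977, 131852)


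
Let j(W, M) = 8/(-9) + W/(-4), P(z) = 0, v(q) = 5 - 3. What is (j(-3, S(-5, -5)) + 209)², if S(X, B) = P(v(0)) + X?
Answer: 56535361/1296 ≈ 43623.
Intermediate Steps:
v(q) = 2
S(X, B) = X (S(X, B) = 0 + X = X)
j(W, M) = -8/9 - W/4 (j(W, M) = 8*(-⅑) + W*(-¼) = -8/9 - W/4)
(j(-3, S(-5, -5)) + 209)² = ((-8/9 - ¼*(-3)) + 209)² = ((-8/9 + ¾) + 209)² = (-5/36 + 209)² = (7519/36)² = 56535361/1296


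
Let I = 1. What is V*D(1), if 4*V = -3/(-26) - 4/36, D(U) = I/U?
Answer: 1/936 ≈ 0.0010684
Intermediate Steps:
D(U) = 1/U
V = 1/936 (V = (-3/(-26) - 4/36)/4 = (-3*(-1/26) - 4*1/36)/4 = (3/26 - ⅑)/4 = (¼)*(1/234) = 1/936 ≈ 0.0010684)
V*D(1) = (1/936)/1 = (1/936)*1 = 1/936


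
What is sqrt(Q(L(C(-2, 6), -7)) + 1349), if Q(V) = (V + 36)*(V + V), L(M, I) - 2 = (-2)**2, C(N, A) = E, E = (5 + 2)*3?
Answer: sqrt(1853) ≈ 43.047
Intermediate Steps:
E = 21 (E = 7*3 = 21)
C(N, A) = 21
L(M, I) = 6 (L(M, I) = 2 + (-2)**2 = 2 + 4 = 6)
Q(V) = 2*V*(36 + V) (Q(V) = (36 + V)*(2*V) = 2*V*(36 + V))
sqrt(Q(L(C(-2, 6), -7)) + 1349) = sqrt(2*6*(36 + 6) + 1349) = sqrt(2*6*42 + 1349) = sqrt(504 + 1349) = sqrt(1853)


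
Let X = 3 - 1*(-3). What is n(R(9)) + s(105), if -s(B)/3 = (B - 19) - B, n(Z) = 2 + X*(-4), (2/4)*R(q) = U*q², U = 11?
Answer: 35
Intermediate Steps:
X = 6 (X = 3 + 3 = 6)
R(q) = 22*q² (R(q) = 2*(11*q²) = 22*q²)
n(Z) = -22 (n(Z) = 2 + 6*(-4) = 2 - 24 = -22)
s(B) = 57 (s(B) = -3*((B - 19) - B) = -3*((-19 + B) - B) = -3*(-19) = 57)
n(R(9)) + s(105) = -22 + 57 = 35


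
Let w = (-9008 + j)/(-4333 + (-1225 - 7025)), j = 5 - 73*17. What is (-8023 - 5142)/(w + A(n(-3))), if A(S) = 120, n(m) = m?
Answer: -165655195/1520204 ≈ -108.97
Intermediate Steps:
j = -1236 (j = 5 - 1241 = -1236)
w = 10244/12583 (w = (-9008 - 1236)/(-4333 + (-1225 - 7025)) = -10244/(-4333 - 8250) = -10244/(-12583) = -10244*(-1/12583) = 10244/12583 ≈ 0.81411)
(-8023 - 5142)/(w + A(n(-3))) = (-8023 - 5142)/(10244/12583 + 120) = -13165/1520204/12583 = -13165*12583/1520204 = -165655195/1520204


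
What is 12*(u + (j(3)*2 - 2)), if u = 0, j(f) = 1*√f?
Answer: -24 + 24*√3 ≈ 17.569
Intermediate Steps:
j(f) = √f
12*(u + (j(3)*2 - 2)) = 12*(0 + (√3*2 - 2)) = 12*(0 + (2*√3 - 2)) = 12*(0 + (-2 + 2*√3)) = 12*(-2 + 2*√3) = -24 + 24*√3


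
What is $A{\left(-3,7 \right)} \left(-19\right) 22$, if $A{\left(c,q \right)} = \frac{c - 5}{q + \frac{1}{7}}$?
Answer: $\frac{11704}{25} \approx 468.16$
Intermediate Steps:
$A{\left(c,q \right)} = \frac{-5 + c}{\frac{1}{7} + q}$ ($A{\left(c,q \right)} = \frac{-5 + c}{q + \frac{1}{7}} = \frac{-5 + c}{\frac{1}{7} + q}$)
$A{\left(-3,7 \right)} \left(-19\right) 22 = \frac{7 \left(-5 - 3\right)}{1 + 7 \cdot 7} \left(-19\right) 22 = 7 \frac{1}{1 + 49} \left(-8\right) \left(-19\right) 22 = 7 \cdot \frac{1}{50} \left(-8\right) \left(-19\right) 22 = \left(- \frac{28}{25}\right) \left(-19\right) 22 = \frac{532}{25} \cdot 22 = \frac{11704}{25}$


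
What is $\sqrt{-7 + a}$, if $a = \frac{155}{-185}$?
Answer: $\frac{i \sqrt{10730}}{37} \approx 2.7996 i$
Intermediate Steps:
$a = - \frac{31}{37}$ ($a = 155 \left(- \frac{1}{185}\right) = - \frac{31}{37} \approx -0.83784$)
$\sqrt{-7 + a} = \sqrt{-7 - \frac{31}{37}} = \sqrt{- \frac{290}{37}} = \frac{i \sqrt{10730}}{37}$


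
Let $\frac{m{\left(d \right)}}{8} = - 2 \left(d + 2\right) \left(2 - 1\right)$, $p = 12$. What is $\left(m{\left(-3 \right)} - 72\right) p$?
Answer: $-672$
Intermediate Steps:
$m{\left(d \right)} = -32 - 16 d$ ($m{\left(d \right)} = 8 \left(- 2 \left(d + 2\right) \left(2 - 1\right)\right) = 8 \left(- 2 \left(2 + d\right) 1\right) = 8 \left(- 2 \left(2 + d\right)\right) = 8 \left(-4 - 2 d\right) = -32 - 16 d$)
$\left(m{\left(-3 \right)} - 72\right) p = \left(\left(-32 - -48\right) - 72\right) 12 = \left(\left(-32 + 48\right) - 72\right) 12 = \left(16 - 72\right) 12 = \left(-56\right) 12 = -672$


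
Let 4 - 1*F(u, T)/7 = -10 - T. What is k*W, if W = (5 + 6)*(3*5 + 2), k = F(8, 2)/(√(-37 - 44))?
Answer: -20944*I/9 ≈ -2327.1*I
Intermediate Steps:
F(u, T) = 98 + 7*T (F(u, T) = 28 - 7*(-10 - T) = 28 + (70 + 7*T) = 98 + 7*T)
k = -112*I/9 (k = (98 + 7*2)/(√(-37 - 44)) = (98 + 14)/(√(-81)) = 112/((9*I)) = 112*(-I/9) = -112*I/9 ≈ -12.444*I)
W = 187 (W = 11*(15 + 2) = 11*17 = 187)
k*W = -112*I/9*187 = -20944*I/9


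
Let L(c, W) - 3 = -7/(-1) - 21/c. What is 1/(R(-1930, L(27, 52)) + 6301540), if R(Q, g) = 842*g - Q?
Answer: 9/56801116 ≈ 1.5845e-7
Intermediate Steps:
L(c, W) = 10 - 21/c (L(c, W) = 3 + (-7/(-1) - 21/c) = 3 + (-7*(-1) - 21/c) = 3 + (7 - 21/c) = 10 - 21/c)
R(Q, g) = -Q + 842*g
1/(R(-1930, L(27, 52)) + 6301540) = 1/((-1*(-1930) + 842*(10 - 21/27)) + 6301540) = 1/((1930 + 842*(10 - 21*1/27)) + 6301540) = 1/((1930 + 842*(10 - 7/9)) + 6301540) = 1/((1930 + 842*(83/9)) + 6301540) = 1/((1930 + 69886/9) + 6301540) = 1/(87256/9 + 6301540) = 1/(56801116/9) = 9/56801116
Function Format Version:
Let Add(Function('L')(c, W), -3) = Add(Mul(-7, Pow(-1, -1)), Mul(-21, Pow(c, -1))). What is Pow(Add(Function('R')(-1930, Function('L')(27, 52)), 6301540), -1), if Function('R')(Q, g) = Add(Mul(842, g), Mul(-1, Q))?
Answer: Rational(9, 56801116) ≈ 1.5845e-7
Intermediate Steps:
Function('L')(c, W) = Add(10, Mul(-21, Pow(c, -1))) (Function('L')(c, W) = Add(3, Add(Mul(-7, Pow(-1, -1)), Mul(-21, Pow(c, -1)))) = Add(3, Add(Mul(-7, -1), Mul(-21, Pow(c, -1)))) = Add(3, Add(7, Mul(-21, Pow(c, -1)))) = Add(10, Mul(-21, Pow(c, -1))))
Function('R')(Q, g) = Add(Mul(-1, Q), Mul(842, g))
Pow(Add(Function('R')(-1930, Function('L')(27, 52)), 6301540), -1) = Pow(Add(Add(Mul(-1, -1930), Mul(842, Add(10, Mul(-21, Pow(27, -1))))), 6301540), -1) = Pow(Add(Add(1930, Mul(842, Add(10, Mul(-21, Rational(1, 27))))), 6301540), -1) = Pow(Add(Add(1930, Mul(842, Add(10, Rational(-7, 9)))), 6301540), -1) = Pow(Add(Add(1930, Mul(842, Rational(83, 9))), 6301540), -1) = Pow(Add(Add(1930, Rational(69886, 9)), 6301540), -1) = Pow(Add(Rational(87256, 9), 6301540), -1) = Pow(Rational(56801116, 9), -1) = Rational(9, 56801116)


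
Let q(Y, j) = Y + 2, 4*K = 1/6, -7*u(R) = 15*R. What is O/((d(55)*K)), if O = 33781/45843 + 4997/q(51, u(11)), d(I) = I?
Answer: 49917376/1203895 ≈ 41.463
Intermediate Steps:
u(R) = -15*R/7
K = 1/24 (K = (¼)/6 = (¼)*(⅙) = 1/24 ≈ 0.041667)
q(Y, j) = 2 + Y
O = 6239672/65667 (O = 33781/45843 + 4997/(2 + 51) = 33781*(1/45843) + 4997/53 = 913/1239 + 4997*(1/53) = 913/1239 + 4997/53 = 6239672/65667 ≈ 95.020)
O/((d(55)*K)) = 6239672/(65667*((55*(1/24)))) = 6239672/(65667*(55/24)) = (6239672/65667)*(24/55) = 49917376/1203895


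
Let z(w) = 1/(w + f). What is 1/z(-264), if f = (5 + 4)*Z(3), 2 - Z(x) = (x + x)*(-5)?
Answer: 24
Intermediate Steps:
Z(x) = 2 + 10*x (Z(x) = 2 - (x + x)*(-5) = 2 - 2*x*(-5) = 2 - (-10)*x = 2 + 10*x)
f = 288 (f = (5 + 4)*(2 + 10*3) = 9*(2 + 30) = 9*32 = 288)
z(w) = 1/(288 + w) (z(w) = 1/(w + 288) = 1/(288 + w))
1/z(-264) = 1/(1/(288 - 264)) = 1/(1/24) = 24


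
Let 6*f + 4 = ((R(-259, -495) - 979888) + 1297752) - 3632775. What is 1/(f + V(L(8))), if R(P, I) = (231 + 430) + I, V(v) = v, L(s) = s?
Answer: -6/3314701 ≈ -1.8101e-6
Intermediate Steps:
R(P, I) = 661 + I
f = -3314749/6 (f = -⅔ + ((((661 - 495) - 979888) + 1297752) - 3632775)/6 = -⅔ + (((166 - 979888) + 1297752) - 3632775)/6 = -⅔ + ((-979722 + 1297752) - 3632775)/6 = -⅔ + (318030 - 3632775)/6 = -⅔ + (⅙)*(-3314745) = -⅔ - 1104915/2 = -3314749/6 ≈ -5.5246e+5)
1/(f + V(L(8))) = 1/(-3314749/6 + 8) = 1/(-3314701/6) = -6/3314701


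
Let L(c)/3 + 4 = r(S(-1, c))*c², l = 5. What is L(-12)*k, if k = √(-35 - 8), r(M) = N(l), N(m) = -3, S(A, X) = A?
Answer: -1308*I*√43 ≈ -8577.1*I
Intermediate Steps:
r(M) = -3
k = I*√43 (k = √(-43) = I*√43 ≈ 6.5574*I)
L(c) = -12 - 9*c² (L(c) = -12 + 3*(-3*c²) = -12 - 9*c²)
L(-12)*k = (-12 - 9*(-12)²)*(I*√43) = (-12 - 9*144)*(I*√43) = (-12 - 1296)*(I*√43) = -1308*I*√43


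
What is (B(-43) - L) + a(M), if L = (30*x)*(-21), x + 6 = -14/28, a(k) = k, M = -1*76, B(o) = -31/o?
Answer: -179322/43 ≈ -4170.3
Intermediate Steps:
M = -76
x = -13/2 (x = -6 - 14/28 = -6 - 14*1/28 = -6 - 1/2 = -13/2 ≈ -6.5000)
L = 4095 (L = (30*(-13/2))*(-21) = -195*(-21) = 4095)
(B(-43) - L) + a(M) = (-31/(-43) - 1*4095) - 76 = (-31*(-1/43) - 4095) - 76 = (31/43 - 4095) - 76 = -176054/43 - 76 = -179322/43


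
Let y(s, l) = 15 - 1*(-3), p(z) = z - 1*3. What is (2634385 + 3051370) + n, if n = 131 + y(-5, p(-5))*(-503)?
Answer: 5676832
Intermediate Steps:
p(z) = -3 + z (p(z) = z - 3 = -3 + z)
y(s, l) = 18 (y(s, l) = 15 + 3 = 18)
n = -8923 (n = 131 + 18*(-503) = 131 - 9054 = -8923)
(2634385 + 3051370) + n = (2634385 + 3051370) - 8923 = 5685755 - 8923 = 5676832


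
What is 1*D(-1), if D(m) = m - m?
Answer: 0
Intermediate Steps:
D(m) = 0
1*D(-1) = 1*0 = 0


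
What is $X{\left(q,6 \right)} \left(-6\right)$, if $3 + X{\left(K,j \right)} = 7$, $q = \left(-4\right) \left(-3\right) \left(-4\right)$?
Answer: $-24$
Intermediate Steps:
$q = -48$ ($q = 12 \left(-4\right) = -48$)
$X{\left(K,j \right)} = 4$ ($X{\left(K,j \right)} = -3 + 7 = 4$)
$X{\left(q,6 \right)} \left(-6\right) = 4 \left(-6\right) = -24$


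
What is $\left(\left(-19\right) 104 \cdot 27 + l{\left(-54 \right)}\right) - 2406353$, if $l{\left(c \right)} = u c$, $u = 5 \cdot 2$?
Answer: $-2460245$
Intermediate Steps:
$u = 10$
$l{\left(c \right)} = 10 c$
$\left(\left(-19\right) 104 \cdot 27 + l{\left(-54 \right)}\right) - 2406353 = \left(\left(-19\right) 104 \cdot 27 + 10 \left(-54\right)\right) - 2406353 = \left(\left(-1976\right) 27 - 540\right) - 2406353 = \left(-53352 - 540\right) - 2406353 = -53892 - 2406353 = -2460245$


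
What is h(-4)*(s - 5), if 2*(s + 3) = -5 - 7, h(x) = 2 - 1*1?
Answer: -14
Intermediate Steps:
h(x) = 1 (h(x) = 2 - 1 = 1)
s = -9 (s = -3 + (-5 - 7)/2 = -3 + (1/2)*(-12) = -3 - 6 = -9)
h(-4)*(s - 5) = 1*(-9 - 5) = 1*(-14) = -14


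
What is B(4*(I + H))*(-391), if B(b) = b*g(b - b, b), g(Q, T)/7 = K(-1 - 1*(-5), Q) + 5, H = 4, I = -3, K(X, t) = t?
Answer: -54740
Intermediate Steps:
g(Q, T) = 35 + 7*Q (g(Q, T) = 7*(Q + 5) = 7*(5 + Q) = 35 + 7*Q)
B(b) = 35*b (B(b) = b*(35 + 7*(b - b)) = b*(35 + 7*0) = b*(35 + 0) = b*35 = 35*b)
B(4*(I + H))*(-391) = (35*(4*(-3 + 4)))*(-391) = (35*(4*1))*(-391) = (35*4)*(-391) = 140*(-391) = -54740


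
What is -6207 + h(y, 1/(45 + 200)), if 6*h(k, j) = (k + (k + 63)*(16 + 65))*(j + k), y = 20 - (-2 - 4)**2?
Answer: -23981219/1470 ≈ -16314.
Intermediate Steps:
y = -16 (y = 20 - 1*(-6)**2 = 20 - 1*36 = 20 - 36 = -16)
h(k, j) = (5103 + 82*k)*(j + k)/6 (h(k, j) = ((k + (k + 63)*(16 + 65))*(j + k))/6 = ((k + (63 + k)*81)*(j + k))/6 = ((k + (5103 + 81*k))*(j + k))/6 = ((5103 + 82*k)*(j + k))/6 = (5103 + 82*k)*(j + k)/6)
-6207 + h(y, 1/(45 + 200)) = -6207 + ((41/3)*(-16)**2 + 1701/(2*(45 + 200)) + (1701/2)*(-16) + (41/3)*(-16)/(45 + 200)) = -6207 + ((41/3)*256 + (1701/2)/245 - 13608 + (41/3)*(-16)/245) = -6207 + (10496/3 + (1701/2)*(1/245) - 13608 + (41/3)*(1/245)*(-16)) = -6207 + (10496/3 + 243/70 - 13608 - 656/735) = -6207 - 14856929/1470 = -23981219/1470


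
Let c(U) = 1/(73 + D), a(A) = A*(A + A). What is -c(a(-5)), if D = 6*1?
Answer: -1/79 ≈ -0.012658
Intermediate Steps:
a(A) = 2*A**2 (a(A) = A*(2*A) = 2*A**2)
D = 6
c(U) = 1/79 (c(U) = 1/(73 + 6) = 1/79)
-c(a(-5)) = -1*1/79 = -1/79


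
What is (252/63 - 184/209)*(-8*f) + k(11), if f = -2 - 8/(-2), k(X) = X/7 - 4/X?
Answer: -71257/1463 ≈ -48.706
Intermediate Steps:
k(X) = -4/X + X/7 (k(X) = X*(1/7) - 4/X = X/7 - 4/X = -4/X + X/7)
f = 2 (f = -2 - 8*(-1)/2 = -2 - 1*(-4) = -2 + 4 = 2)
(252/63 - 184/209)*(-8*f) + k(11) = (252/63 - 184/209)*(-8*2) + (-4/11 + (1/7)*11) = (252*(1/63) - 184*1/209)*(-16) + (-4*1/11 + 11/7) = (4 - 184/209)*(-16) + (-4/11 + 11/7) = (652/209)*(-16) + 93/77 = -10432/209 + 93/77 = -71257/1463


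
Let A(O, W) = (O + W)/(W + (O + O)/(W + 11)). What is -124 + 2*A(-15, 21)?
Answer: -13204/107 ≈ -123.40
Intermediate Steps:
A(O, W) = (O + W)/(W + 2*O/(11 + W)) (A(O, W) = (O + W)/(W + (2*O)/(11 + W)) = (O + W)/(W + 2*O/(11 + W)))
-124 + 2*A(-15, 21) = -124 + 2*((21² + 11*(-15) + 11*21 - 15*21)/(21² + 2*(-15) + 11*21)) = -124 + 2*((441 - 165 + 231 - 315)/(441 - 30 + 231)) = -124 + 2*(192/642) = -124 + 2*((1/642)*192) = -124 + 2*(32/107) = -124 + 64/107 = -13204/107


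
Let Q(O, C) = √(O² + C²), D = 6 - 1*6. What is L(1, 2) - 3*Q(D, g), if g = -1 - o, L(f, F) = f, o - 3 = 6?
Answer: -29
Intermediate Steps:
o = 9 (o = 3 + 6 = 9)
D = 0 (D = 6 - 6 = 0)
g = -10 (g = -1 - 1*9 = -1 - 9 = -10)
Q(O, C) = √(C² + O²)
L(1, 2) - 3*Q(D, g) = 1 - 3*√((-10)² + 0²) = 1 - 3*√(100 + 0) = 1 - 3*√100 = 1 - 3*10 = 1 - 30 = -29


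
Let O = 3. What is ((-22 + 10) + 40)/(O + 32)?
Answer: 4/5 ≈ 0.80000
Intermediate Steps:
((-22 + 10) + 40)/(O + 32) = ((-22 + 10) + 40)/(3 + 32) = (-12 + 40)/35 = (1/35)*28 = 4/5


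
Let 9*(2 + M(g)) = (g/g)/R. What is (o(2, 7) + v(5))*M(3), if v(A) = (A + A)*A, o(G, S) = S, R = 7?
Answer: -2375/21 ≈ -113.10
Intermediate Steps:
v(A) = 2*A**2 (v(A) = (2*A)*A = 2*A**2)
M(g) = -125/63 (M(g) = -2 + ((g/g)/7)/9 = -2 + (1*(1/7))/9 = -2 + (1/9)*(1/7) = -2 + 1/63 = -125/63)
(o(2, 7) + v(5))*M(3) = (7 + 2*5**2)*(-125/63) = (7 + 2*25)*(-125/63) = (7 + 50)*(-125/63) = 57*(-125/63) = -2375/21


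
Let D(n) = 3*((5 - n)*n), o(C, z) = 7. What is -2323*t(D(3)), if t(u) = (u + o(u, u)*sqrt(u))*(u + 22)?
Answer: -1672560 - 1951320*sqrt(2) ≈ -4.4321e+6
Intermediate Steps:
D(n) = 3*n*(5 - n) (D(n) = 3*(n*(5 - n)) = 3*n*(5 - n))
t(u) = (22 + u)*(u + 7*sqrt(u)) (t(u) = (u + 7*sqrt(u))*(u + 22) = (u + 7*sqrt(u))*(22 + u) = (22 + u)*(u + 7*sqrt(u)))
-2323*t(D(3)) = -2323*((3*3*(5 - 1*3))**2 + 7*(3*3*(5 - 1*3))**(3/2) + 22*(3*3*(5 - 1*3)) + 154*sqrt(3*3*(5 - 1*3))) = -2323*((3*3*(5 - 3))**2 + 7*(3*3*(5 - 3))**(3/2) + 22*(3*3*(5 - 3)) + 154*sqrt(3*3*(5 - 3))) = -2323*((3*3*2)**2 + 7*(3*3*2)**(3/2) + 22*(3*3*2) + 154*sqrt(3*3*2)) = -2323*(18**2 + 7*18**(3/2) + 22*18 + 154*sqrt(18)) = -2323*(324 + 7*(54*sqrt(2)) + 396 + 154*(3*sqrt(2))) = -2323*(324 + 378*sqrt(2) + 396 + 462*sqrt(2)) = -2323*(720 + 840*sqrt(2)) = -1672560 - 1951320*sqrt(2)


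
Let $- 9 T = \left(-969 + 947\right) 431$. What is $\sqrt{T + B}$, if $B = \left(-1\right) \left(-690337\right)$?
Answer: $\frac{\sqrt{6222515}}{3} \approx 831.5$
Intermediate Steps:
$B = 690337$
$T = \frac{9482}{9}$ ($T = - \frac{\left(-969 + 947\right) 431}{9} = - \frac{\left(-22\right) 431}{9} = \left(- \frac{1}{9}\right) \left(-9482\right) = \frac{9482}{9} \approx 1053.6$)
$\sqrt{T + B} = \sqrt{\frac{9482}{9} + 690337} = \sqrt{\frac{6222515}{9}} = \frac{\sqrt{6222515}}{3}$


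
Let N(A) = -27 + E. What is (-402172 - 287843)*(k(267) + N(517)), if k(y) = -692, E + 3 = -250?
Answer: 670694580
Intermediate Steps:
E = -253 (E = -3 - 250 = -253)
N(A) = -280 (N(A) = -27 - 253 = -280)
(-402172 - 287843)*(k(267) + N(517)) = (-402172 - 287843)*(-692 - 280) = -690015*(-972) = 670694580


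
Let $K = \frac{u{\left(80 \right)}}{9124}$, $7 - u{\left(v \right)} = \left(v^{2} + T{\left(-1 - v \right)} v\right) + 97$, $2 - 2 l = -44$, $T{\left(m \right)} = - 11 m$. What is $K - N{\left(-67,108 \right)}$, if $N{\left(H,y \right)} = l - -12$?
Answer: $- \frac{198555}{4562} \approx -43.524$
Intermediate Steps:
$l = 23$ ($l = 1 - -22 = 1 + 22 = 23$)
$u{\left(v \right)} = -90 - v^{2} - v \left(11 + 11 v\right)$ ($u{\left(v \right)} = 7 - \left(\left(v^{2} + - 11 \left(-1 - v\right) v\right) + 97\right) = 7 - \left(\left(v^{2} + \left(11 + 11 v\right) v\right) + 97\right) = 7 - \left(\left(v^{2} + v \left(11 + 11 v\right)\right) + 97\right) = 7 - \left(97 + v^{2} + v \left(11 + 11 v\right)\right) = -90 - v^{2} - v \left(11 + 11 v\right)$)
$N{\left(H,y \right)} = 35$ ($N{\left(H,y \right)} = 23 - -12 = 23 + 12 = 35$)
$K = - \frac{38885}{4562}$ ($K = \frac{-90 - 12 \cdot 80^{2} - 880}{9124} = \left(-90 - 76800 - 880\right) \frac{1}{9124} = \left(-77770\right) \frac{1}{9124} = - \frac{38885}{4562} \approx -8.5237$)
$K - N{\left(-67,108 \right)} = - \frac{38885}{4562} - 35 = - \frac{198555}{4562}$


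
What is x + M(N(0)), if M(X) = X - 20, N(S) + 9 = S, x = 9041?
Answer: 9012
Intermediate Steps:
N(S) = -9 + S
M(X) = -20 + X
x + M(N(0)) = 9041 + (-20 + (-9 + 0)) = 9041 + (-20 - 9) = 9041 - 29 = 9012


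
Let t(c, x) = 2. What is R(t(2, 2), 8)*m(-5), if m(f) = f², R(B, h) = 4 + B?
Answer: 150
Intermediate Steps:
R(t(2, 2), 8)*m(-5) = (4 + 2)*(-5)² = 6*25 = 150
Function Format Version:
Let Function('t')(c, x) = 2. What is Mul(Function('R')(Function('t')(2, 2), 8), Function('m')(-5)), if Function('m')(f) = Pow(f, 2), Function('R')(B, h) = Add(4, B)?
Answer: 150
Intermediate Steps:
Mul(Function('R')(Function('t')(2, 2), 8), Function('m')(-5)) = Mul(Add(4, 2), Pow(-5, 2)) = Mul(6, 25) = 150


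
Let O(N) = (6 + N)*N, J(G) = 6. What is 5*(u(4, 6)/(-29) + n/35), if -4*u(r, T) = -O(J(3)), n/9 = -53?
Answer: -14463/203 ≈ -71.246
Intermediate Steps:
n = -477 (n = 9*(-53) = -477)
O(N) = N*(6 + N)
u(r, T) = 18 (u(r, T) = -(-1)*6*(6 + 6)/4 = -(-1)*6*12/4 = -(-1)*72/4 = -¼*(-72) = 18)
5*(u(4, 6)/(-29) + n/35) = 5*(18/(-29) - 477/35) = 5*(18*(-1/29) - 477*1/35) = 5*(-18/29 - 477/35) = 5*(-14463/1015) = -14463/203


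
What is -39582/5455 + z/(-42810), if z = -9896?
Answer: -164052274/23352855 ≈ -7.0249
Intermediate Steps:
-39582/5455 + z/(-42810) = -39582/5455 - 9896/(-42810) = -39582*1/5455 - 9896*(-1/42810) = -39582/5455 + 4948/21405 = -164052274/23352855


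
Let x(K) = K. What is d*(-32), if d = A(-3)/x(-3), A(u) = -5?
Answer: -160/3 ≈ -53.333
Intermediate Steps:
d = 5/3 (d = -5/(-3) = -5*(-⅓) = 5/3 ≈ 1.6667)
d*(-32) = (5/3)*(-32) = -160/3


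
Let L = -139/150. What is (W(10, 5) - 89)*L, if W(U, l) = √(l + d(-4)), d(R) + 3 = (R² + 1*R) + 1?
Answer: 12371/150 - 139*√15/150 ≈ 78.884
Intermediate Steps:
d(R) = -2 + R + R² (d(R) = -3 + ((R² + 1*R) + 1) = -3 + ((R² + R) + 1) = -3 + ((R + R²) + 1) = -3 + (1 + R + R²) = -2 + R + R²)
W(U, l) = √(10 + l) (W(U, l) = √(l + (-2 - 4 + (-4)²)) = √(l + (-2 - 4 + 16)) = √(l + 10) = √(10 + l))
L = -139/150 (L = -139*1/150 = -139/150 ≈ -0.92667)
(W(10, 5) - 89)*L = (√(10 + 5) - 89)*(-139/150) = (√15 - 89)*(-139/150) = (-89 + √15)*(-139/150) = 12371/150 - 139*√15/150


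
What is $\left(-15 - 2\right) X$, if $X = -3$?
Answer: $51$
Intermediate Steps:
$\left(-15 - 2\right) X = \left(-15 - 2\right) \left(-3\right) = \left(-17\right) \left(-3\right) = 51$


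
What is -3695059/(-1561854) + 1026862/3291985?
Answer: 13767887324263/5141599940190 ≈ 2.6777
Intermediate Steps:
-3695059/(-1561854) + 1026862/3291985 = -3695059*(-1/1561854) + 1026862*(1/3291985) = 3695059/1561854 + 1026862/3291985 = 13767887324263/5141599940190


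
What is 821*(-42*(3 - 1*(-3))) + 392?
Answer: -206500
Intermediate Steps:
821*(-42*(3 - 1*(-3))) + 392 = 821*(-42*(3 + 3)) + 392 = 821*(-42*6) + 392 = 821*(-252) + 392 = -206892 + 392 = -206500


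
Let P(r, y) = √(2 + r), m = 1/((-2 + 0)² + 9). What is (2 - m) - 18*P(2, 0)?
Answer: -443/13 ≈ -34.077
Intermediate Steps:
m = 1/13 (m = 1/((-2)² + 9) = 1/(4 + 9) = 1/13 ≈ 0.076923)
(2 - m) - 18*P(2, 0) = (2 - 1*1/13) - 18*√(2 + 2) = (2 - 1/13) - 18*√4 = 25/13 - 18*2 = 25/13 - 36 = -443/13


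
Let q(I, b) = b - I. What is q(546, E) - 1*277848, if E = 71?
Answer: -278323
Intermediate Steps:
q(546, E) - 1*277848 = (71 - 1*546) - 1*277848 = (71 - 546) - 277848 = -475 - 277848 = -278323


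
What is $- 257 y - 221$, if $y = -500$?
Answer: $128279$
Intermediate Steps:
$- 257 y - 221 = \left(-257\right) \left(-500\right) - 221 = 128500 - 221 = 128279$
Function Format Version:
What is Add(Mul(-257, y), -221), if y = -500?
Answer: 128279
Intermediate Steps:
Add(Mul(-257, y), -221) = Add(Mul(-257, -500), -221) = Add(128500, -221) = 128279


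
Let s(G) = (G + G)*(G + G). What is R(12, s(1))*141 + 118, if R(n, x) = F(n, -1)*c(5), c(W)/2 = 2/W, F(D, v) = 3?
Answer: 2282/5 ≈ 456.40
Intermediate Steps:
s(G) = 4*G² (s(G) = (2*G)*(2*G) = 4*G²)
c(W) = 4/W (c(W) = 2*(2/W) = 4/W)
R(n, x) = 12/5 (R(n, x) = 3*(4/5) = 3*(4*(⅕)) = 3*(⅘) = 12/5)
R(12, s(1))*141 + 118 = (12/5)*141 + 118 = 1692/5 + 118 = 2282/5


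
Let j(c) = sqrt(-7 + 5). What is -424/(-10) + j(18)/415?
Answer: 212/5 + I*sqrt(2)/415 ≈ 42.4 + 0.0034077*I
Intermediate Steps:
j(c) = I*sqrt(2) (j(c) = sqrt(-2) = I*sqrt(2))
-424/(-10) + j(18)/415 = -424/(-10) + (I*sqrt(2))/415 = -424*(-1/10) + (I*sqrt(2))*(1/415) = 212/5 + I*sqrt(2)/415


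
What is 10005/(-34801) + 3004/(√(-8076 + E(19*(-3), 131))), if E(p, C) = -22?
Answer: -10005/34801 - 1502*I*√8098/4049 ≈ -0.28749 - 33.382*I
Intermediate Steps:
10005/(-34801) + 3004/(√(-8076 + E(19*(-3), 131))) = 10005/(-34801) + 3004/(√(-8076 - 22)) = 10005*(-1/34801) + 3004/(√(-8098)) = -10005/34801 + 3004/((I*√8098)) = -10005/34801 + 3004*(-I*√8098/8098) = -10005/34801 - 1502*I*√8098/4049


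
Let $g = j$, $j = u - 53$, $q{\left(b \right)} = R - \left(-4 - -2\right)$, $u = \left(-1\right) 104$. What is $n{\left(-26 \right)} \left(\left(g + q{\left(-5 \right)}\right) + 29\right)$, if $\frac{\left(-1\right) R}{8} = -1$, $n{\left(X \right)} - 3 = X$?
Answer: $2714$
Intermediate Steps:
$n{\left(X \right)} = 3 + X$
$R = 8$ ($R = \left(-8\right) \left(-1\right) = 8$)
$u = -104$
$q{\left(b \right)} = 10$ ($q{\left(b \right)} = 8 - \left(-4 - -2\right) = 8 - \left(-4 + 2\right) = 8 - -2 = 8 + 2 = 10$)
$j = -157$ ($j = -104 - 53 = -157$)
$g = -157$
$n{\left(-26 \right)} \left(\left(g + q{\left(-5 \right)}\right) + 29\right) = \left(3 - 26\right) \left(\left(-157 + 10\right) + 29\right) = - 23 \left(-147 + 29\right) = \left(-23\right) \left(-118\right) = 2714$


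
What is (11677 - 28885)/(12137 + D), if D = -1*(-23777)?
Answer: -8604/17957 ≈ -0.47914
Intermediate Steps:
D = 23777
(11677 - 28885)/(12137 + D) = (11677 - 28885)/(12137 + 23777) = -17208/35914 = -17208*1/35914 = -8604/17957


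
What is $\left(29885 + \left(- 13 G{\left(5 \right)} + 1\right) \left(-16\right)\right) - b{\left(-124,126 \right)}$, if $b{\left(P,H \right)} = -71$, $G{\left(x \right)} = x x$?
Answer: $35140$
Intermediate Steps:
$G{\left(x \right)} = x^{2}$
$\left(29885 + \left(- 13 G{\left(5 \right)} + 1\right) \left(-16\right)\right) - b{\left(-124,126 \right)} = \left(29885 + \left(- 13 \cdot 5^{2} + 1\right) \left(-16\right)\right) - -71 = \left(29885 + \left(\left(-13\right) 25 + 1\right) \left(-16\right)\right) + 71 = \left(29885 + \left(-325 + 1\right) \left(-16\right)\right) + 71 = \left(29885 - -5184\right) + 71 = \left(29885 + 5184\right) + 71 = 35069 + 71 = 35140$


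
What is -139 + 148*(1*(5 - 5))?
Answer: -139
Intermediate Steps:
-139 + 148*(1*(5 - 5)) = -139 + 148*(1*0) = -139 + 148*0 = -139 + 0 = -139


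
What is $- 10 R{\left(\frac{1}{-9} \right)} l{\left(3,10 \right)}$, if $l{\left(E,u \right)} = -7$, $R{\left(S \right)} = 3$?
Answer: $210$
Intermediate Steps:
$- 10 R{\left(\frac{1}{-9} \right)} l{\left(3,10 \right)} = \left(-10\right) 3 \left(-7\right) = \left(-30\right) \left(-7\right) = 210$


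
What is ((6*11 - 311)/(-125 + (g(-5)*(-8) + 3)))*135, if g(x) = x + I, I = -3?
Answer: 33075/58 ≈ 570.26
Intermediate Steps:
g(x) = -3 + x (g(x) = x - 3 = -3 + x)
((6*11 - 311)/(-125 + (g(-5)*(-8) + 3)))*135 = ((6*11 - 311)/(-125 + ((-3 - 5)*(-8) + 3)))*135 = ((66 - 311)/(-125 + (-8*(-8) + 3)))*135 = -245/(-125 + (64 + 3))*135 = -245/(-125 + 67)*135 = -245/(-58)*135 = -245*(-1/58)*135 = (245/58)*135 = 33075/58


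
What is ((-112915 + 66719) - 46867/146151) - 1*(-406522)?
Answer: 52661958359/146151 ≈ 3.6033e+5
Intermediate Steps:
((-112915 + 66719) - 46867/146151) - 1*(-406522) = (-46196 - 46867*1/146151) + 406522 = (-46196 - 46867/146151) + 406522 = -6751638463/146151 + 406522 = 52661958359/146151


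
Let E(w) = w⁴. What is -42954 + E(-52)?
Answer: 7268662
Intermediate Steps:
-42954 + E(-52) = -42954 + (-52)⁴ = -42954 + 7311616 = 7268662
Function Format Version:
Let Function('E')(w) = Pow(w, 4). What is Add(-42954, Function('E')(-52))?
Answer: 7268662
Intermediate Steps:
Add(-42954, Function('E')(-52)) = Add(-42954, Pow(-52, 4)) = Add(-42954, 7311616) = 7268662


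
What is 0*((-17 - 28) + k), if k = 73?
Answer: 0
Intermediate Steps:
0*((-17 - 28) + k) = 0*((-17 - 28) + 73) = 0*(-45 + 73) = 0*28 = 0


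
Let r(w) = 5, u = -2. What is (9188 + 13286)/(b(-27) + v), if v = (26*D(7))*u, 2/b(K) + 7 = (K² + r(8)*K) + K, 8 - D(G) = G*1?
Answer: -6292720/14559 ≈ -432.22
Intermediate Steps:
D(G) = 8 - G
b(K) = 2/(-7 + K² + 6*K) (b(K) = 2/(-7 + ((K² + 5*K) + K)) = 2/(-7 + (K² + 6*K)) = 2/(-7 + K² + 6*K))
v = -52 (v = (26*(8 - 1*7))*(-2) = (26*(8 - 7))*(-2) = (26*1)*(-2) = 26*(-2) = -52)
(9188 + 13286)/(b(-27) + v) = (9188 + 13286)/(2/(-7 + (-27)² + 6*(-27)) - 52) = 22474/(2/(-7 + 729 - 162) - 52) = 22474/(2/560 - 52) = 22474/(2*(1/560) - 52) = 22474/(1/280 - 52) = 22474/(-14559/280) = 22474*(-280/14559) = -6292720/14559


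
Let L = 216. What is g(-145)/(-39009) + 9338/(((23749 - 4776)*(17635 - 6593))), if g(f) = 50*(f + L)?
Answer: -371680129129/4086190136397 ≈ -0.090960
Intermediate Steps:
g(f) = 10800 + 50*f (g(f) = 50*(f + 216) = 50*(216 + f) = 10800 + 50*f)
g(-145)/(-39009) + 9338/(((23749 - 4776)*(17635 - 6593))) = (10800 + 50*(-145))/(-39009) + 9338/(((23749 - 4776)*(17635 - 6593))) = (10800 - 7250)*(-1/39009) + 9338/((18973*11042)) = 3550*(-1/39009) + 9338/209499866 = -3550/39009 + 9338*(1/209499866) = -3550/39009 + 4669/104749933 = -371680129129/4086190136397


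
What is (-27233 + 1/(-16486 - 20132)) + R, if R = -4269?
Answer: -1153540237/36618 ≈ -31502.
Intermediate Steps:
(-27233 + 1/(-16486 - 20132)) + R = (-27233 + 1/(-16486 - 20132)) - 4269 = (-27233 + 1/(-36618)) - 4269 = (-27233 - 1/36618) - 4269 = -997217995/36618 - 4269 = -1153540237/36618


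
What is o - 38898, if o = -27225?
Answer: -66123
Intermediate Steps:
o - 38898 = -27225 - 38898 = -66123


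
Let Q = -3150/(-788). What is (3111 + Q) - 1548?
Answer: 617397/394 ≈ 1567.0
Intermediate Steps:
Q = 1575/394 (Q = -3150*(-1/788) = 1575/394 ≈ 3.9975)
(3111 + Q) - 1548 = (3111 + 1575/394) - 1548 = 1227309/394 - 1548 = 617397/394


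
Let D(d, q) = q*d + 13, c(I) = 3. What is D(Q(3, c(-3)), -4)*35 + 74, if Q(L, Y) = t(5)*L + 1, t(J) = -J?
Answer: 2489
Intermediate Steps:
Q(L, Y) = 1 - 5*L (Q(L, Y) = (-1*5)*L + 1 = -5*L + 1 = 1 - 5*L)
D(d, q) = 13 + d*q (D(d, q) = d*q + 13 = 13 + d*q)
D(Q(3, c(-3)), -4)*35 + 74 = (13 + (1 - 5*3)*(-4))*35 + 74 = (13 + (1 - 15)*(-4))*35 + 74 = (13 - 14*(-4))*35 + 74 = (13 + 56)*35 + 74 = 69*35 + 74 = 2415 + 74 = 2489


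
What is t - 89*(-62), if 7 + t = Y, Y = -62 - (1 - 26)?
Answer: 5474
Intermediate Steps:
Y = -37 (Y = -62 - 1*(-25) = -62 + 25 = -37)
t = -44 (t = -7 - 37 = -44)
t - 89*(-62) = -44 - 89*(-62) = -44 + 5518 = 5474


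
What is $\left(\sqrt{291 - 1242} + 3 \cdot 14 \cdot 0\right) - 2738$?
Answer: $-2738 + i \sqrt{951} \approx -2738.0 + 30.838 i$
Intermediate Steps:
$\left(\sqrt{291 - 1242} + 3 \cdot 14 \cdot 0\right) - 2738 = \left(\sqrt{-951} + 42 \cdot 0\right) - 2738 = \left(i \sqrt{951} + 0\right) - 2738 = i \sqrt{951} - 2738 = -2738 + i \sqrt{951}$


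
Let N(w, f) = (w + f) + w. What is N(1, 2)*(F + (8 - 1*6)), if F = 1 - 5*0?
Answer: 12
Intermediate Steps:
F = 1 (F = 1 + 0 = 1)
N(w, f) = f + 2*w (N(w, f) = (f + w) + w = f + 2*w)
N(1, 2)*(F + (8 - 1*6)) = (2 + 2*1)*(1 + (8 - 1*6)) = (2 + 2)*(1 + (8 - 6)) = 4*(1 + 2) = 4*3 = 12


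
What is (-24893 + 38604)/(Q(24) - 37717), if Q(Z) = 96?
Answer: -13711/37621 ≈ -0.36445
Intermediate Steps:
(-24893 + 38604)/(Q(24) - 37717) = (-24893 + 38604)/(96 - 37717) = 13711/(-37621) = 13711*(-1/37621) = -13711/37621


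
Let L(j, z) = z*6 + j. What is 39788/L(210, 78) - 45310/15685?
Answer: 59335460/1063443 ≈ 55.796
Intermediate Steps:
L(j, z) = j + 6*z (L(j, z) = 6*z + j = j + 6*z)
39788/L(210, 78) - 45310/15685 = 39788/(210 + 6*78) - 45310/15685 = 39788/(210 + 468) - 45310*1/15685 = 39788/678 - 9062/3137 = 39788*(1/678) - 9062/3137 = 19894/339 - 9062/3137 = 59335460/1063443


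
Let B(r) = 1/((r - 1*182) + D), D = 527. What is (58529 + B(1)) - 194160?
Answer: -46928325/346 ≈ -1.3563e+5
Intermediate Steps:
B(r) = 1/(345 + r) (B(r) = 1/((r - 1*182) + 527) = 1/((r - 182) + 527) = 1/((-182 + r) + 527) = 1/(345 + r))
(58529 + B(1)) - 194160 = (58529 + 1/(345 + 1)) - 194160 = (58529 + 1/346) - 194160 = 20251035/346 - 194160 = -46928325/346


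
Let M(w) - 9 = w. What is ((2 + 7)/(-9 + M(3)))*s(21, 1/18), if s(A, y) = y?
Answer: ⅙ ≈ 0.16667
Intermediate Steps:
M(w) = 9 + w
((2 + 7)/(-9 + M(3)))*s(21, 1/18) = ((2 + 7)/(-9 + (9 + 3)))/18 = (9/(-9 + 12))*(1/18) = (9/3)*(1/18) = (9*(⅓))*(1/18) = 3*(1/18) = ⅙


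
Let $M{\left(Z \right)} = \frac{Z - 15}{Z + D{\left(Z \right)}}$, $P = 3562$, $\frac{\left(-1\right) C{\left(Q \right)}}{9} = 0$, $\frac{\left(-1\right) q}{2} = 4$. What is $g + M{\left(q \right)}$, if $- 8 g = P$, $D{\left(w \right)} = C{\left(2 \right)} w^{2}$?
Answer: $- \frac{3539}{8} \approx -442.38$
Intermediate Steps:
$q = -8$ ($q = \left(-2\right) 4 = -8$)
$C{\left(Q \right)} = 0$ ($C{\left(Q \right)} = \left(-9\right) 0 = 0$)
$D{\left(w \right)} = 0$ ($D{\left(w \right)} = 0 w^{2} = 0$)
$g = - \frac{1781}{4}$ ($g = \left(- \frac{1}{8}\right) 3562 = - \frac{1781}{4} \approx -445.25$)
$M{\left(Z \right)} = \frac{-15 + Z}{Z}$ ($M{\left(Z \right)} = \frac{Z - 15}{Z + 0} = \frac{-15 + Z}{Z}$)
$g + M{\left(q \right)} = - \frac{1781}{4} + \frac{-15 - 8}{-8} = - \frac{1781}{4} - - \frac{23}{8} = - \frac{1781}{4} + \frac{23}{8} = - \frac{3539}{8}$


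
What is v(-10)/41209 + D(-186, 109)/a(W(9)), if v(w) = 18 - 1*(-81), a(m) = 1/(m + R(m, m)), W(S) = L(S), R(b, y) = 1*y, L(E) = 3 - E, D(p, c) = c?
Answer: -53901273/41209 ≈ -1308.0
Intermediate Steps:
R(b, y) = y
W(S) = 3 - S
a(m) = 1/(2*m) (a(m) = 1/(m + m) = 1/(2*m))
v(w) = 99 (v(w) = 18 + 81 = 99)
v(-10)/41209 + D(-186, 109)/a(W(9)) = 99/41209 + 109/((1/(2*(3 - 1*9)))) = 99*(1/41209) + 109/((1/(2*(3 - 9)))) = 99/41209 + 109/(((1/2)/(-6))) = 99/41209 + 109/(((1/2)*(-1/6))) = 99/41209 + 109/(-1/12) = 99/41209 + 109*(-12) = 99/41209 - 1308 = -53901273/41209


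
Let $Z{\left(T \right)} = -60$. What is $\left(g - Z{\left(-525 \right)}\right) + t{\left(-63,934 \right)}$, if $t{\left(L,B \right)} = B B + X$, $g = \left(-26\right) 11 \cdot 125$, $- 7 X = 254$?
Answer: $\frac{5856408}{7} \approx 8.3663 \cdot 10^{5}$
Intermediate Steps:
$X = - \frac{254}{7}$ ($X = \left(- \frac{1}{7}\right) 254 = - \frac{254}{7} \approx -36.286$)
$g = -35750$ ($g = \left(-286\right) 125 = -35750$)
$t{\left(L,B \right)} = - \frac{254}{7} + B^{2}$ ($t{\left(L,B \right)} = B B - \frac{254}{7} = B^{2} - \frac{254}{7} = - \frac{254}{7} + B^{2}$)
$\left(g - Z{\left(-525 \right)}\right) + t{\left(-63,934 \right)} = \left(-35750 - -60\right) - \left(\frac{254}{7} - 934^{2}\right) = \left(-35750 + 60\right) + \left(- \frac{254}{7} + 872356\right) = -35690 + \frac{6106238}{7} = \frac{5856408}{7}$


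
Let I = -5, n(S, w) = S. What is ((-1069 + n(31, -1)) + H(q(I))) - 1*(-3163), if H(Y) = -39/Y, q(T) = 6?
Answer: 4237/2 ≈ 2118.5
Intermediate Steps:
((-1069 + n(31, -1)) + H(q(I))) - 1*(-3163) = ((-1069 + 31) - 39/6) - 1*(-3163) = (-1038 - 39*⅙) + 3163 = (-1038 - 13/2) + 3163 = -2089/2 + 3163 = 4237/2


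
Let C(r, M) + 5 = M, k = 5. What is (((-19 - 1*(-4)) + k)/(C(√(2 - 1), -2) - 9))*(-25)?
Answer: -125/8 ≈ -15.625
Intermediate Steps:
C(r, M) = -5 + M
(((-19 - 1*(-4)) + k)/(C(√(2 - 1), -2) - 9))*(-25) = (((-19 - 1*(-4)) + 5)/((-5 - 2) - 9))*(-25) = (((-19 + 4) + 5)/(-7 - 9))*(-25) = ((-15 + 5)/(-16))*(-25) = -10*(-1/16)*(-25) = (5/8)*(-25) = -125/8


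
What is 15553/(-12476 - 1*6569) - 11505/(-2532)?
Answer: 59910843/16073980 ≈ 3.7272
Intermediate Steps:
15553/(-12476 - 1*6569) - 11505/(-2532) = 15553/(-12476 - 6569) - 11505*(-1/2532) = 15553/(-19045) + 3835/844 = 15553*(-1/19045) + 3835/844 = -15553/19045 + 3835/844 = 59910843/16073980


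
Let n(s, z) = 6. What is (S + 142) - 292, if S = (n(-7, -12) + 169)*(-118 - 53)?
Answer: -30075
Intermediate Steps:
S = -29925 (S = (6 + 169)*(-118 - 53) = 175*(-171) = -29925)
(S + 142) - 292 = (-29925 + 142) - 292 = -29783 - 292 = -30075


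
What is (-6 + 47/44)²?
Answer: 47089/1936 ≈ 24.323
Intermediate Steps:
(-6 + 47/44)² = (-217/44)² = 47089/1936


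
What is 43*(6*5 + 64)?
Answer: 4042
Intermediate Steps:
43*(6*5 + 64) = 43*(30 + 64) = 43*94 = 4042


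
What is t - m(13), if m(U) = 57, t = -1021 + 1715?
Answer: 637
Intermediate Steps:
t = 694
t - m(13) = 694 - 1*57 = 694 - 57 = 637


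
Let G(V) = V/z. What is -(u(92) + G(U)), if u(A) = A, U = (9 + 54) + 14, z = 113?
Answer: -10473/113 ≈ -92.681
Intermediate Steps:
U = 77 (U = 63 + 14 = 77)
G(V) = V/113
-(u(92) + G(U)) = -(92 + (1/113)*77) = -(92 + 77/113) = -1*10473/113 = -10473/113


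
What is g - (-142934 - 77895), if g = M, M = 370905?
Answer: 591734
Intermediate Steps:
g = 370905
g - (-142934 - 77895) = 370905 - (-142934 - 77895) = 370905 - 1*(-220829) = 370905 + 220829 = 591734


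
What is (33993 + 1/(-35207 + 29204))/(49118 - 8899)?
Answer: 204059978/241434657 ≈ 0.84520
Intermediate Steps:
(33993 + 1/(-35207 + 29204))/(49118 - 8899) = (33993 + 1/(-6003))/40219 = (33993 - 1/6003)*(1/40219) = (204059978/6003)*(1/40219) = 204059978/241434657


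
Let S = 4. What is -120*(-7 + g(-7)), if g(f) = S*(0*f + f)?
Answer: 4200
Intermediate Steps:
g(f) = 4*f (g(f) = 4*(0*f + f) = 4*(0 + f) = 4*f)
-120*(-7 + g(-7)) = -120*(-7 + 4*(-7)) = -120*(-7 - 28) = -120*(-35) = 4200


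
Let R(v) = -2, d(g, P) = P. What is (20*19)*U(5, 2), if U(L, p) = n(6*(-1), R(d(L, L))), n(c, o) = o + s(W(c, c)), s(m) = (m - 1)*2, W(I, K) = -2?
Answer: -3040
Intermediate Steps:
s(m) = -2 + 2*m (s(m) = (-1 + m)*2 = -2 + 2*m)
n(c, o) = -6 + o (n(c, o) = o + (-2 + 2*(-2)) = o + (-2 - 4) = o - 6 = -6 + o)
U(L, p) = -8 (U(L, p) = -6 - 2 = -8)
(20*19)*U(5, 2) = (20*19)*(-8) = 380*(-8) = -3040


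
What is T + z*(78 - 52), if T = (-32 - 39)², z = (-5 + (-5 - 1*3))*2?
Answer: 4365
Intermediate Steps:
z = -26 (z = (-5 + (-5 - 3))*2 = (-5 - 8)*2 = -13*2 = -26)
T = 5041 (T = (-71)² = 5041)
T + z*(78 - 52) = 5041 - 26*(78 - 52) = 5041 - 26*26 = 5041 - 676 = 4365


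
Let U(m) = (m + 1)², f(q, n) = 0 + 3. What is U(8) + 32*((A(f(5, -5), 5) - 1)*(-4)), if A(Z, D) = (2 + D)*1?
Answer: -687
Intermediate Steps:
f(q, n) = 3
A(Z, D) = 2 + D
U(m) = (1 + m)²
U(8) + 32*((A(f(5, -5), 5) - 1)*(-4)) = (1 + 8)² + 32*(((2 + 5) - 1)*(-4)) = 9² + 32*((7 - 1)*(-4)) = 81 + 32*(6*(-4)) = 81 + 32*(-24) = 81 - 768 = -687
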